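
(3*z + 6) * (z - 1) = 3*z^2 + 3*z - 6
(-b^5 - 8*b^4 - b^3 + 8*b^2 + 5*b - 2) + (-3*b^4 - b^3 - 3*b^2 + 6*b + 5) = -b^5 - 11*b^4 - 2*b^3 + 5*b^2 + 11*b + 3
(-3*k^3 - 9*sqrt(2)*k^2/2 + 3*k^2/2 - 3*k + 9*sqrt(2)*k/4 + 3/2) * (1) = -3*k^3 - 9*sqrt(2)*k^2/2 + 3*k^2/2 - 3*k + 9*sqrt(2)*k/4 + 3/2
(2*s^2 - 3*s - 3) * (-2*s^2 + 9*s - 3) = -4*s^4 + 24*s^3 - 27*s^2 - 18*s + 9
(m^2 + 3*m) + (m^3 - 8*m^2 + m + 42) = m^3 - 7*m^2 + 4*m + 42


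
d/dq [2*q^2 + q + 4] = 4*q + 1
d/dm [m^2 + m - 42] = 2*m + 1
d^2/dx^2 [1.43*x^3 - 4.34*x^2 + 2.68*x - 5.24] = 8.58*x - 8.68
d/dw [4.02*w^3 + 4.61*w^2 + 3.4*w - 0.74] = 12.06*w^2 + 9.22*w + 3.4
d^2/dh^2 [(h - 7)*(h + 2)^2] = 6*h - 6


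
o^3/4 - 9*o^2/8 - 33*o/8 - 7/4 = (o/4 + 1/2)*(o - 7)*(o + 1/2)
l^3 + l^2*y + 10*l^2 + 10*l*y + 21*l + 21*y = (l + 3)*(l + 7)*(l + y)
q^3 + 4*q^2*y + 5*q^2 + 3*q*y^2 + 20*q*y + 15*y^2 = (q + 5)*(q + y)*(q + 3*y)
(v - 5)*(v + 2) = v^2 - 3*v - 10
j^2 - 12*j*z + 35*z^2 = (j - 7*z)*(j - 5*z)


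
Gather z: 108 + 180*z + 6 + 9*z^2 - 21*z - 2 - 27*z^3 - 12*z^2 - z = -27*z^3 - 3*z^2 + 158*z + 112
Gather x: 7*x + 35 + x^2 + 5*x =x^2 + 12*x + 35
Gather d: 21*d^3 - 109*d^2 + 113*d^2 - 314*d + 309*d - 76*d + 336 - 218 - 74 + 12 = 21*d^3 + 4*d^2 - 81*d + 56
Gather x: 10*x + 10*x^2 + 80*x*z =10*x^2 + x*(80*z + 10)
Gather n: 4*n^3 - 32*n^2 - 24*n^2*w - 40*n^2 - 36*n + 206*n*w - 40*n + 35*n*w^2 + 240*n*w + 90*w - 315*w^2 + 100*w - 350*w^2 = 4*n^3 + n^2*(-24*w - 72) + n*(35*w^2 + 446*w - 76) - 665*w^2 + 190*w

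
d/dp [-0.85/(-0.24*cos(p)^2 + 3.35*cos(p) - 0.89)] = (0.408*cos(p) - 2.8475)*sin(p)/(0.24*cos(p)^2 - 3.35*cos(p) + 0.89)^2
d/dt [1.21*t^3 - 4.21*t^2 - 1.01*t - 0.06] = 3.63*t^2 - 8.42*t - 1.01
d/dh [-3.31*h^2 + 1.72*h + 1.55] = 1.72 - 6.62*h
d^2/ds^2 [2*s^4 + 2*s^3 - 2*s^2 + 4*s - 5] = 24*s^2 + 12*s - 4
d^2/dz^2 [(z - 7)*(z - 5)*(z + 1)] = 6*z - 22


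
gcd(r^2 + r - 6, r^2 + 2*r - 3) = r + 3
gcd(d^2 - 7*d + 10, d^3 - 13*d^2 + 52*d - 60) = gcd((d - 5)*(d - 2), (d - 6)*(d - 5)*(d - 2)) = d^2 - 7*d + 10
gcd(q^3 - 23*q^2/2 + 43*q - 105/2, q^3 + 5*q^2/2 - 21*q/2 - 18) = q - 3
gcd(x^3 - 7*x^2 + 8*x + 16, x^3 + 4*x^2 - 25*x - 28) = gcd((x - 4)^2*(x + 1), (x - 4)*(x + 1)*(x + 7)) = x^2 - 3*x - 4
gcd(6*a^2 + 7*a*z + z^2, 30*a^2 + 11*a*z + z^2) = 6*a + z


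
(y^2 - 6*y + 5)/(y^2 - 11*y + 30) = (y - 1)/(y - 6)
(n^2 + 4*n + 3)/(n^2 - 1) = (n + 3)/(n - 1)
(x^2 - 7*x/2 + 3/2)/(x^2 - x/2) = (x - 3)/x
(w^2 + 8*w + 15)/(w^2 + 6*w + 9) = (w + 5)/(w + 3)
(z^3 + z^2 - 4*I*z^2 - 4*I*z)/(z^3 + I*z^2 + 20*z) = (z + 1)/(z + 5*I)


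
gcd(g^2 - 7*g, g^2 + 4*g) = g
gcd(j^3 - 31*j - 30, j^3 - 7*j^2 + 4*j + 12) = j^2 - 5*j - 6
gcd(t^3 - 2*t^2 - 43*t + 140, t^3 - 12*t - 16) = t - 4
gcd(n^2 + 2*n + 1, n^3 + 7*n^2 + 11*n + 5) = n^2 + 2*n + 1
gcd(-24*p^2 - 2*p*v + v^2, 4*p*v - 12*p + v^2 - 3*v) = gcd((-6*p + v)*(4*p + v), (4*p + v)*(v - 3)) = 4*p + v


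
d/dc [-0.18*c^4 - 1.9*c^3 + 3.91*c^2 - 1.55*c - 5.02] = -0.72*c^3 - 5.7*c^2 + 7.82*c - 1.55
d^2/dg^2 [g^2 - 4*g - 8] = 2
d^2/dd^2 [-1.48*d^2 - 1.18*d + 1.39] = -2.96000000000000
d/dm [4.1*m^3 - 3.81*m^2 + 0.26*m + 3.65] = 12.3*m^2 - 7.62*m + 0.26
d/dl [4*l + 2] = 4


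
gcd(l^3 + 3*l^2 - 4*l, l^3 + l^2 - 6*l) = l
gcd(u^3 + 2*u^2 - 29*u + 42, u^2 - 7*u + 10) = u - 2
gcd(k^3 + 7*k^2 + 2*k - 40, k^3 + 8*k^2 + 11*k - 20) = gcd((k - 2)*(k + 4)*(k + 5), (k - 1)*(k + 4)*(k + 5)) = k^2 + 9*k + 20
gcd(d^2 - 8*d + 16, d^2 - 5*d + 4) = d - 4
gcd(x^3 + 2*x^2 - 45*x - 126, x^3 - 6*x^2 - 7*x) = x - 7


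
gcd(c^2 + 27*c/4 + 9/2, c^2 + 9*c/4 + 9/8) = c + 3/4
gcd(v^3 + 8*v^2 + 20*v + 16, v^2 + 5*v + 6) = v + 2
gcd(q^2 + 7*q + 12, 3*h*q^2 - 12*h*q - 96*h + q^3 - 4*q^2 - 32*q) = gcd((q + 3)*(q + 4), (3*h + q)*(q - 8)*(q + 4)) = q + 4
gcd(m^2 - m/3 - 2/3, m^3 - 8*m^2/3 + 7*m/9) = 1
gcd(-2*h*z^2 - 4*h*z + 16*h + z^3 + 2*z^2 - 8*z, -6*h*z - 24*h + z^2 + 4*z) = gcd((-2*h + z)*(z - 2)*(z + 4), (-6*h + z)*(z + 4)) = z + 4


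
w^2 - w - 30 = (w - 6)*(w + 5)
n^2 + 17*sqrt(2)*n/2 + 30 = (n + 5*sqrt(2)/2)*(n + 6*sqrt(2))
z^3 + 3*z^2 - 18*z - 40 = (z - 4)*(z + 2)*(z + 5)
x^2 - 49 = (x - 7)*(x + 7)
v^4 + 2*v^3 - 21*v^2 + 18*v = v*(v - 3)*(v - 1)*(v + 6)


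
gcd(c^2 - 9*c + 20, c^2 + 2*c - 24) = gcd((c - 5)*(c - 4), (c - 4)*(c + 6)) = c - 4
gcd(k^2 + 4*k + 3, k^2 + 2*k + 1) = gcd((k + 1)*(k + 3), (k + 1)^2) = k + 1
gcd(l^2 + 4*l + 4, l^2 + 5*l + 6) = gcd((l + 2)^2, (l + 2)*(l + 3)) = l + 2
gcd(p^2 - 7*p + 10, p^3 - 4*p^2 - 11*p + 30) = p^2 - 7*p + 10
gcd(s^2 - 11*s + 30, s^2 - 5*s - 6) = s - 6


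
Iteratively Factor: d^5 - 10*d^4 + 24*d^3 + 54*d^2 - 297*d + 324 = (d - 3)*(d^4 - 7*d^3 + 3*d^2 + 63*d - 108) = (d - 3)^2*(d^3 - 4*d^2 - 9*d + 36) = (d - 3)^3*(d^2 - d - 12) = (d - 4)*(d - 3)^3*(d + 3)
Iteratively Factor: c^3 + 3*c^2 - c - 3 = (c - 1)*(c^2 + 4*c + 3) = (c - 1)*(c + 1)*(c + 3)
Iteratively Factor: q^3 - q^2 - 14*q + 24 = (q + 4)*(q^2 - 5*q + 6) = (q - 3)*(q + 4)*(q - 2)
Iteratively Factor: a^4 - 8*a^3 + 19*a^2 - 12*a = (a - 3)*(a^3 - 5*a^2 + 4*a) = (a - 4)*(a - 3)*(a^2 - a) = (a - 4)*(a - 3)*(a - 1)*(a)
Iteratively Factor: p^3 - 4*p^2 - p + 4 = (p + 1)*(p^2 - 5*p + 4) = (p - 1)*(p + 1)*(p - 4)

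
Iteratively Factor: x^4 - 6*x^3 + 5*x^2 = (x - 5)*(x^3 - x^2) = x*(x - 5)*(x^2 - x) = x*(x - 5)*(x - 1)*(x)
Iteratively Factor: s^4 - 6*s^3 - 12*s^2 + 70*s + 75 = (s - 5)*(s^3 - s^2 - 17*s - 15) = (s - 5)*(s + 3)*(s^2 - 4*s - 5) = (s - 5)^2*(s + 3)*(s + 1)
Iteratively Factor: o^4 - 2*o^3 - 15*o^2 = (o)*(o^3 - 2*o^2 - 15*o) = o^2*(o^2 - 2*o - 15) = o^2*(o + 3)*(o - 5)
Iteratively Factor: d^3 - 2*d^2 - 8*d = (d + 2)*(d^2 - 4*d) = (d - 4)*(d + 2)*(d)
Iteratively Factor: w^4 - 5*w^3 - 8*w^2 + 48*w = (w)*(w^3 - 5*w^2 - 8*w + 48) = w*(w - 4)*(w^2 - w - 12) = w*(w - 4)*(w + 3)*(w - 4)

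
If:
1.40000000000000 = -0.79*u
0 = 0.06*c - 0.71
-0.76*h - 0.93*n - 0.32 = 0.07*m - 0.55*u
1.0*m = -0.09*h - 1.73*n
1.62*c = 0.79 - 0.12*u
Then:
No Solution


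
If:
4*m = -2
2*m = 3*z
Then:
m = -1/2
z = -1/3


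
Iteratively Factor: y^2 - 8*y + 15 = (y - 5)*(y - 3)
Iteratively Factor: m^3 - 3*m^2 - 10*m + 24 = (m - 2)*(m^2 - m - 12) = (m - 2)*(m + 3)*(m - 4)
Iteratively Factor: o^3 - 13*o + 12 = (o - 1)*(o^2 + o - 12) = (o - 3)*(o - 1)*(o + 4)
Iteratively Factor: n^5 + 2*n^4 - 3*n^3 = (n + 3)*(n^4 - n^3) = n*(n + 3)*(n^3 - n^2) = n^2*(n + 3)*(n^2 - n) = n^2*(n - 1)*(n + 3)*(n)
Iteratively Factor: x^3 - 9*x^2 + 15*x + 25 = (x - 5)*(x^2 - 4*x - 5) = (x - 5)*(x + 1)*(x - 5)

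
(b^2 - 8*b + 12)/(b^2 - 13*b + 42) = (b - 2)/(b - 7)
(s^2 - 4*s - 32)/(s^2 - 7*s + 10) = (s^2 - 4*s - 32)/(s^2 - 7*s + 10)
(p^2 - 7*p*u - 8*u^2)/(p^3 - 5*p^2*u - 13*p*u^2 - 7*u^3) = (p - 8*u)/(p^2 - 6*p*u - 7*u^2)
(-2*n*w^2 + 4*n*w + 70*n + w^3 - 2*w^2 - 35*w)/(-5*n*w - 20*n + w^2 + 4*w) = (2*n*w^2 - 4*n*w - 70*n - w^3 + 2*w^2 + 35*w)/(5*n*w + 20*n - w^2 - 4*w)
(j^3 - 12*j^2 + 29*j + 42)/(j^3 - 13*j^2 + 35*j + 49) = (j - 6)/(j - 7)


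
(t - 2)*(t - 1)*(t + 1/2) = t^3 - 5*t^2/2 + t/2 + 1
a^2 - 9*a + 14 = (a - 7)*(a - 2)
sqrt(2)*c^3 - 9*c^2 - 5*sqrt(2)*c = c*(c - 5*sqrt(2))*(sqrt(2)*c + 1)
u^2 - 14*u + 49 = (u - 7)^2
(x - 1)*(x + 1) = x^2 - 1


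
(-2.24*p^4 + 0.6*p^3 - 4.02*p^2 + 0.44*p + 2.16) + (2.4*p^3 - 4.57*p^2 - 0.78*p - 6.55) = -2.24*p^4 + 3.0*p^3 - 8.59*p^2 - 0.34*p - 4.39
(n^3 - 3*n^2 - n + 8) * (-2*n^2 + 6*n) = -2*n^5 + 12*n^4 - 16*n^3 - 22*n^2 + 48*n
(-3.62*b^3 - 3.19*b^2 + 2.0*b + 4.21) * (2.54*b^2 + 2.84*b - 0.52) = -9.1948*b^5 - 18.3834*b^4 - 2.0972*b^3 + 18.0322*b^2 + 10.9164*b - 2.1892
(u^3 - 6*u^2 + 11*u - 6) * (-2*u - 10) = -2*u^4 + 2*u^3 + 38*u^2 - 98*u + 60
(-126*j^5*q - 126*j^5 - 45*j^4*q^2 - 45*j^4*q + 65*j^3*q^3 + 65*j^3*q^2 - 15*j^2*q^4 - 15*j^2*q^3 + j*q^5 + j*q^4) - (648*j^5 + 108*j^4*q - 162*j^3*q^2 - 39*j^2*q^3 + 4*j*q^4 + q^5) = -126*j^5*q - 774*j^5 - 45*j^4*q^2 - 153*j^4*q + 65*j^3*q^3 + 227*j^3*q^2 - 15*j^2*q^4 + 24*j^2*q^3 + j*q^5 - 3*j*q^4 - q^5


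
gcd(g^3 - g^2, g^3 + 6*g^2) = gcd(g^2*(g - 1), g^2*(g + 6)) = g^2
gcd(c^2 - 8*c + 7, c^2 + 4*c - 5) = c - 1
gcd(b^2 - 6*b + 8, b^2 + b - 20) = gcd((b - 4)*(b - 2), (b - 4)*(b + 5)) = b - 4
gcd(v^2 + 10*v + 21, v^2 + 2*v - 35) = v + 7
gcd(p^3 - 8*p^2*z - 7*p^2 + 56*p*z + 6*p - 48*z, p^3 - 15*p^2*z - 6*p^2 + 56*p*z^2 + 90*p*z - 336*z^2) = -p^2 + 8*p*z + 6*p - 48*z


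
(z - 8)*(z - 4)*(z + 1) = z^3 - 11*z^2 + 20*z + 32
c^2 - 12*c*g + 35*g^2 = (c - 7*g)*(c - 5*g)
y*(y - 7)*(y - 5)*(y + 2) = y^4 - 10*y^3 + 11*y^2 + 70*y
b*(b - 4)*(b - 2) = b^3 - 6*b^2 + 8*b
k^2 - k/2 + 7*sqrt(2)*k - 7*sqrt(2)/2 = (k - 1/2)*(k + 7*sqrt(2))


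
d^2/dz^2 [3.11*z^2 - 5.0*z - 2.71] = 6.22000000000000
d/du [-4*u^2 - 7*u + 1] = -8*u - 7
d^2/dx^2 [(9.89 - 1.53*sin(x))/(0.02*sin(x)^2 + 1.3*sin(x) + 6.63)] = (0.000612000000000001*sin(x)^5 - 0.055604*sin(x)^4 - 1.989912*sin(x)^3 - 24.631778*sin(x)^2 + 155.256075*sin(x) + 57.179512)/(0.02*sin(x)^2 + 1.3*sin(x) + 6.63)^3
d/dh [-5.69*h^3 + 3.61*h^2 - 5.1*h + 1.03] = -17.07*h^2 + 7.22*h - 5.1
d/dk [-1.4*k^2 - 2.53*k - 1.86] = -2.8*k - 2.53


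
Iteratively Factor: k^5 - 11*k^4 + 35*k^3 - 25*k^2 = (k - 5)*(k^4 - 6*k^3 + 5*k^2) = (k - 5)^2*(k^3 - k^2) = k*(k - 5)^2*(k^2 - k) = k^2*(k - 5)^2*(k - 1)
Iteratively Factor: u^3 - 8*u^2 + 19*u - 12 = (u - 4)*(u^2 - 4*u + 3) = (u - 4)*(u - 1)*(u - 3)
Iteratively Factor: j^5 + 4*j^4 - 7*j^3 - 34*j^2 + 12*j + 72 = (j + 3)*(j^4 + j^3 - 10*j^2 - 4*j + 24) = (j + 2)*(j + 3)*(j^3 - j^2 - 8*j + 12) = (j - 2)*(j + 2)*(j + 3)*(j^2 + j - 6) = (j - 2)*(j + 2)*(j + 3)^2*(j - 2)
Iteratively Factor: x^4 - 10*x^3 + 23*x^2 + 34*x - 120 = (x - 3)*(x^3 - 7*x^2 + 2*x + 40) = (x - 4)*(x - 3)*(x^2 - 3*x - 10) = (x - 4)*(x - 3)*(x + 2)*(x - 5)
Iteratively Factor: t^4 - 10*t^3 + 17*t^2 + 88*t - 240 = (t - 4)*(t^3 - 6*t^2 - 7*t + 60) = (t - 4)*(t + 3)*(t^2 - 9*t + 20) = (t - 5)*(t - 4)*(t + 3)*(t - 4)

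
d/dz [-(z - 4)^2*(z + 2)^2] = -4*z^3 + 12*z^2 + 24*z - 32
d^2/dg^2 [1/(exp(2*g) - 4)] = 4*(exp(2*g) + 4)*exp(2*g)/(exp(2*g) - 4)^3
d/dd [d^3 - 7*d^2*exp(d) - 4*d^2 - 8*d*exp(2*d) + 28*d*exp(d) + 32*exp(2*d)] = -7*d^2*exp(d) + 3*d^2 - 16*d*exp(2*d) + 14*d*exp(d) - 8*d + 56*exp(2*d) + 28*exp(d)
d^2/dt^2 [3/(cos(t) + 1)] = 3*(sin(t)^2 + cos(t) + 1)/(cos(t) + 1)^3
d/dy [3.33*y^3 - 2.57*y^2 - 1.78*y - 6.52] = 9.99*y^2 - 5.14*y - 1.78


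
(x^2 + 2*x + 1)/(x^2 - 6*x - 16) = (x^2 + 2*x + 1)/(x^2 - 6*x - 16)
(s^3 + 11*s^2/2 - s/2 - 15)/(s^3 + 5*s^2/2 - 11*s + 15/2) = (s + 2)/(s - 1)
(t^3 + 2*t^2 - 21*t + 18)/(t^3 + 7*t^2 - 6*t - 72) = (t - 1)/(t + 4)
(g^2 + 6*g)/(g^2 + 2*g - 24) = g/(g - 4)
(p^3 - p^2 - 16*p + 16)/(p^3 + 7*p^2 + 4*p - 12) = (p^2 - 16)/(p^2 + 8*p + 12)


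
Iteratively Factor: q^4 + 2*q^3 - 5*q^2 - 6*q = (q)*(q^3 + 2*q^2 - 5*q - 6) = q*(q - 2)*(q^2 + 4*q + 3) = q*(q - 2)*(q + 3)*(q + 1)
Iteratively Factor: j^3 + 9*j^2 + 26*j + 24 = (j + 3)*(j^2 + 6*j + 8) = (j + 3)*(j + 4)*(j + 2)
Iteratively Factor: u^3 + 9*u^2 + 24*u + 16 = (u + 4)*(u^2 + 5*u + 4) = (u + 1)*(u + 4)*(u + 4)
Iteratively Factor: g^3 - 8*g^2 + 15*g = (g - 5)*(g^2 - 3*g) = (g - 5)*(g - 3)*(g)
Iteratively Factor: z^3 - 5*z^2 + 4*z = (z)*(z^2 - 5*z + 4) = z*(z - 4)*(z - 1)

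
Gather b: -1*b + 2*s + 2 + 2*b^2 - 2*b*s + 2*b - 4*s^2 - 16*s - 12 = 2*b^2 + b*(1 - 2*s) - 4*s^2 - 14*s - 10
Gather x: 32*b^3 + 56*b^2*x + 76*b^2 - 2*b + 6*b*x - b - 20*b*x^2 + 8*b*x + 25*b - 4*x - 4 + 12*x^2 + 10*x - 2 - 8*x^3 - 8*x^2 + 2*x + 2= 32*b^3 + 76*b^2 + 22*b - 8*x^3 + x^2*(4 - 20*b) + x*(56*b^2 + 14*b + 8) - 4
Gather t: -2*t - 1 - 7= -2*t - 8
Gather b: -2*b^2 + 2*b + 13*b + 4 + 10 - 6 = -2*b^2 + 15*b + 8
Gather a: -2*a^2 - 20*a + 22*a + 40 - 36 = -2*a^2 + 2*a + 4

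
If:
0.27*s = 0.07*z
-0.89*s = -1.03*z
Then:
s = 0.00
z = 0.00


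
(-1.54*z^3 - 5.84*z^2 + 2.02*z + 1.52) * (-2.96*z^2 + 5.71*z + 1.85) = 4.5584*z^5 + 8.493*z^4 - 42.1746*z^3 - 3.769*z^2 + 12.4162*z + 2.812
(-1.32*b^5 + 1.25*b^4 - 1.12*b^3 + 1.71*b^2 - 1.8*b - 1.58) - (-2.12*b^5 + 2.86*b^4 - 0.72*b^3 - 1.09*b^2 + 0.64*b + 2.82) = 0.8*b^5 - 1.61*b^4 - 0.4*b^3 + 2.8*b^2 - 2.44*b - 4.4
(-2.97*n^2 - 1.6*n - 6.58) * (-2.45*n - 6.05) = 7.2765*n^3 + 21.8885*n^2 + 25.801*n + 39.809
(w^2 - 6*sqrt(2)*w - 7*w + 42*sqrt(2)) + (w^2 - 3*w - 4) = 2*w^2 - 10*w - 6*sqrt(2)*w - 4 + 42*sqrt(2)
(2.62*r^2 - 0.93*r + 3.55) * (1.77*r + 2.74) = 4.6374*r^3 + 5.5327*r^2 + 3.7353*r + 9.727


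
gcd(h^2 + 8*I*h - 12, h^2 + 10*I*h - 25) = 1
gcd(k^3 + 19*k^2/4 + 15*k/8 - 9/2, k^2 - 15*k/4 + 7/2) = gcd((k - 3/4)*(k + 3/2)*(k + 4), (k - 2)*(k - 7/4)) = 1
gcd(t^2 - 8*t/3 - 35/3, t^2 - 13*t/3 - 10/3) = t - 5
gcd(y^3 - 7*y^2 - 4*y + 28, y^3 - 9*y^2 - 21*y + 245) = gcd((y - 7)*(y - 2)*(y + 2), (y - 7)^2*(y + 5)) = y - 7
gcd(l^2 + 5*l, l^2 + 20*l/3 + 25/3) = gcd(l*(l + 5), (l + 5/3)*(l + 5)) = l + 5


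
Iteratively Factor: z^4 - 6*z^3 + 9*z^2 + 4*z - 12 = (z - 3)*(z^3 - 3*z^2 + 4) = (z - 3)*(z - 2)*(z^2 - z - 2) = (z - 3)*(z - 2)^2*(z + 1)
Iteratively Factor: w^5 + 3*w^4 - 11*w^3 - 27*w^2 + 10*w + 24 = (w + 2)*(w^4 + w^3 - 13*w^2 - w + 12) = (w + 1)*(w + 2)*(w^3 - 13*w + 12) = (w - 3)*(w + 1)*(w + 2)*(w^2 + 3*w - 4) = (w - 3)*(w - 1)*(w + 1)*(w + 2)*(w + 4)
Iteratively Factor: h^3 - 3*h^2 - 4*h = (h + 1)*(h^2 - 4*h) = (h - 4)*(h + 1)*(h)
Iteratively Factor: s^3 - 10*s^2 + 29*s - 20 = (s - 5)*(s^2 - 5*s + 4) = (s - 5)*(s - 4)*(s - 1)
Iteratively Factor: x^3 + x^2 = (x)*(x^2 + x) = x^2*(x + 1)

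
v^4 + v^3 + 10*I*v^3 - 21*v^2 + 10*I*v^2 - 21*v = v*(v + 1)*(v + 3*I)*(v + 7*I)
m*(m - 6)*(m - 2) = m^3 - 8*m^2 + 12*m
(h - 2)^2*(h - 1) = h^3 - 5*h^2 + 8*h - 4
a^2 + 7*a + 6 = (a + 1)*(a + 6)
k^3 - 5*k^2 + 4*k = k*(k - 4)*(k - 1)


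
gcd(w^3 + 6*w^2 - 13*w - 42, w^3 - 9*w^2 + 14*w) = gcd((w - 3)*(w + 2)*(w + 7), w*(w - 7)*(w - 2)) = 1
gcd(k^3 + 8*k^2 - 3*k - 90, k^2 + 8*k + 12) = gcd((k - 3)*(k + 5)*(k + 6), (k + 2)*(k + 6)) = k + 6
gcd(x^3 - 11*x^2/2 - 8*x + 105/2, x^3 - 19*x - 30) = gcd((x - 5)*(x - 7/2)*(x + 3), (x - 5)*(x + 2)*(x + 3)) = x^2 - 2*x - 15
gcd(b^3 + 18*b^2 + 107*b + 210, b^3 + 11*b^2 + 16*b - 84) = b^2 + 13*b + 42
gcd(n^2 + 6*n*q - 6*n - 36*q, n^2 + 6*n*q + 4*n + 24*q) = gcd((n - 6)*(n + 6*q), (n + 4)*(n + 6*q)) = n + 6*q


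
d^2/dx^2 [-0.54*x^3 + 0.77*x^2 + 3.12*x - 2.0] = 1.54 - 3.24*x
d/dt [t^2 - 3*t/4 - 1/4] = 2*t - 3/4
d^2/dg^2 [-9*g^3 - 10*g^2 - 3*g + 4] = -54*g - 20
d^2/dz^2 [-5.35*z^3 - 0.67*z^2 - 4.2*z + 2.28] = -32.1*z - 1.34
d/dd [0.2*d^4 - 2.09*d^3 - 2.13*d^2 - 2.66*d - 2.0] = 0.8*d^3 - 6.27*d^2 - 4.26*d - 2.66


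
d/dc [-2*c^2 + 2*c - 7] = 2 - 4*c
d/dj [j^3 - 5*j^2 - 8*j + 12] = 3*j^2 - 10*j - 8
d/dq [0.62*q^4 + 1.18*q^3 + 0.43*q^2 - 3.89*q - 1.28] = 2.48*q^3 + 3.54*q^2 + 0.86*q - 3.89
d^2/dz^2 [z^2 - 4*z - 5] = 2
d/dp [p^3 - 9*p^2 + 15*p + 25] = 3*p^2 - 18*p + 15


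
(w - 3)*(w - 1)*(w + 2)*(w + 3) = w^4 + w^3 - 11*w^2 - 9*w + 18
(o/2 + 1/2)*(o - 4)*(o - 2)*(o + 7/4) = o^4/2 - 13*o^3/8 - 27*o^2/8 + 23*o/4 + 7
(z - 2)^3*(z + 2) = z^4 - 4*z^3 + 16*z - 16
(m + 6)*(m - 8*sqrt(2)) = m^2 - 8*sqrt(2)*m + 6*m - 48*sqrt(2)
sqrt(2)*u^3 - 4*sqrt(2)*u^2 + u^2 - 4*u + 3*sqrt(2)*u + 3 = (u - 3)*(u - 1)*(sqrt(2)*u + 1)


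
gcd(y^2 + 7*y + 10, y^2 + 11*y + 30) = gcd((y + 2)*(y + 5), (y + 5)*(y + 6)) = y + 5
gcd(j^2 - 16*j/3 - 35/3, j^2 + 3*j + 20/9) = j + 5/3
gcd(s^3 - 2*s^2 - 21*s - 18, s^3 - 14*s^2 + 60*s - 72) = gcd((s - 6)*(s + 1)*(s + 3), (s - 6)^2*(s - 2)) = s - 6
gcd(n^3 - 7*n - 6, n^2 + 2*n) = n + 2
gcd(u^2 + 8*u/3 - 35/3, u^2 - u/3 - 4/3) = 1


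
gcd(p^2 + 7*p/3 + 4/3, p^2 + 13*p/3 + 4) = p + 4/3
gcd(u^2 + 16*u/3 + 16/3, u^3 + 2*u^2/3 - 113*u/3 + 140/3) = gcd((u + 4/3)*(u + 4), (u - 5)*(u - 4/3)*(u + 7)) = 1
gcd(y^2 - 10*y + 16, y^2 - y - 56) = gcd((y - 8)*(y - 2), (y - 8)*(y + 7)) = y - 8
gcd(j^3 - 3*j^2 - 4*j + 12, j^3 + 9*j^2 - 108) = j - 3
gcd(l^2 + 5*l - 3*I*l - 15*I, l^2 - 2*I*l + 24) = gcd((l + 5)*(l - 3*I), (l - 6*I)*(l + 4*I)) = 1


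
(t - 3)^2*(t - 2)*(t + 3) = t^4 - 5*t^3 - 3*t^2 + 45*t - 54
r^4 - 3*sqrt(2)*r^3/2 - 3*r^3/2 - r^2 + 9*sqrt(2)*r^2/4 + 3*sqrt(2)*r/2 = r*(r - 2)*(r + 1/2)*(r - 3*sqrt(2)/2)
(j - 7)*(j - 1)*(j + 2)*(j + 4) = j^4 - 2*j^3 - 33*j^2 - 22*j + 56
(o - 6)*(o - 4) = o^2 - 10*o + 24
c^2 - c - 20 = (c - 5)*(c + 4)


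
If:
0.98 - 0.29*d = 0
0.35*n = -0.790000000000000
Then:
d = 3.38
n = -2.26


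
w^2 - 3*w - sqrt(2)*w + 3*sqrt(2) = (w - 3)*(w - sqrt(2))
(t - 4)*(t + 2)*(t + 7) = t^3 + 5*t^2 - 22*t - 56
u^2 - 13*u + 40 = (u - 8)*(u - 5)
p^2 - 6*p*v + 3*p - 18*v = (p + 3)*(p - 6*v)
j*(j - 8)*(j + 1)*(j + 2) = j^4 - 5*j^3 - 22*j^2 - 16*j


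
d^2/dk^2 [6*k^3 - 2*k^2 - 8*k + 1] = 36*k - 4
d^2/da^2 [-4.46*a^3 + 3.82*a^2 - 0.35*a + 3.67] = 7.64 - 26.76*a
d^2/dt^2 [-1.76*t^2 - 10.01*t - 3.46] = -3.52000000000000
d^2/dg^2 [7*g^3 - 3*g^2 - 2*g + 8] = 42*g - 6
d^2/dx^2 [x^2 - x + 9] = 2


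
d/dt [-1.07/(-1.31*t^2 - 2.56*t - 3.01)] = (-2.8034*t - 2.7392)/(1.31*t^2 + 2.56*t + 3.01)^2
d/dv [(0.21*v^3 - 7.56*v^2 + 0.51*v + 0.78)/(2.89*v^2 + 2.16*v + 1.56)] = (0.6069*v^4 + 0.907199999999996*v^3 - 16.8207*v^2 - 28.0956*v - 0.8892)/(8.3521*v^4 + 12.4848*v^3 + 13.6824*v^2 + 6.7392*v + 2.4336)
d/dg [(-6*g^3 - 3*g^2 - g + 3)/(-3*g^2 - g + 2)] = (18*g^4 + 12*g^3 - 36*g^2 + 6*g + 1)/(9*g^4 + 6*g^3 - 11*g^2 - 4*g + 4)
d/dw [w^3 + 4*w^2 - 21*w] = 3*w^2 + 8*w - 21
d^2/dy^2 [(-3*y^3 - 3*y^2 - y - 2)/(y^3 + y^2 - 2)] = 2*(-3*y^5 - 51*y^4 - 65*y^3 - 36*y^2 - 54*y - 16)/(y^9 + 3*y^8 + 3*y^7 - 5*y^6 - 12*y^5 - 6*y^4 + 12*y^3 + 12*y^2 - 8)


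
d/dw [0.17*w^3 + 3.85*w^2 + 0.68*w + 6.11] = 0.51*w^2 + 7.7*w + 0.68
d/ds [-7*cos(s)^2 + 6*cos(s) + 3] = 2*(7*cos(s) - 3)*sin(s)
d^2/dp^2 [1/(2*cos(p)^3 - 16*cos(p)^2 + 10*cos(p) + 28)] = ((23*cos(p) - 64*cos(2*p) + 9*cos(3*p))*(cos(p)^3 - 8*cos(p)^2 + 5*cos(p) + 14)/8 + (3*cos(p)^2 - 16*cos(p) + 5)^2*sin(p)^2)/(cos(p)^3 - 8*cos(p)^2 + 5*cos(p) + 14)^3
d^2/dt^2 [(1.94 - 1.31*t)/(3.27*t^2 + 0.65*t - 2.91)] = (-(1.31*t - 1.94)*(6.54*t + 0.65)*(13.08*t + 1.3) + (25.7022*t - 10.9846)*(3.27*t^2 + 0.65*t - 2.91))/(3.27*t^2 + 0.65*t - 2.91)^3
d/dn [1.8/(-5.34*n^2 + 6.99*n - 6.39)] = (19.224*n - 12.582)/(5.34*n^2 - 6.99*n + 6.39)^2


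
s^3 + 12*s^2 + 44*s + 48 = (s + 2)*(s + 4)*(s + 6)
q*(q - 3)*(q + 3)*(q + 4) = q^4 + 4*q^3 - 9*q^2 - 36*q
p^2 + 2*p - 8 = (p - 2)*(p + 4)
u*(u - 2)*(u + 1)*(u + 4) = u^4 + 3*u^3 - 6*u^2 - 8*u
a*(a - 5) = a^2 - 5*a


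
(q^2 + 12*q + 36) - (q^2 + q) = 11*q + 36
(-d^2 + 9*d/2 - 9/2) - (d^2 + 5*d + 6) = -2*d^2 - d/2 - 21/2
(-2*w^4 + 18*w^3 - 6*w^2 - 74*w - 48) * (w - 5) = -2*w^5 + 28*w^4 - 96*w^3 - 44*w^2 + 322*w + 240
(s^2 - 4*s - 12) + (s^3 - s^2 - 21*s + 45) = s^3 - 25*s + 33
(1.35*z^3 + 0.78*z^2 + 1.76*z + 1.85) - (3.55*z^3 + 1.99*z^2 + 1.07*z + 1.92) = -2.2*z^3 - 1.21*z^2 + 0.69*z - 0.0699999999999998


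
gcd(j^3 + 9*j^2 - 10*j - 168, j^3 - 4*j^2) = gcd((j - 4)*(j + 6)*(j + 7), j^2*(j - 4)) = j - 4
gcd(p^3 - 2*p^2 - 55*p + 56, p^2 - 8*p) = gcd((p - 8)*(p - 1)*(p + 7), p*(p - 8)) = p - 8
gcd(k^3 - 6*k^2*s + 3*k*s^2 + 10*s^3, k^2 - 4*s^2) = -k + 2*s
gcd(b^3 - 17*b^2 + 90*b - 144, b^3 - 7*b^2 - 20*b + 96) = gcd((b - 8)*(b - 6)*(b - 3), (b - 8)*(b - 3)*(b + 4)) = b^2 - 11*b + 24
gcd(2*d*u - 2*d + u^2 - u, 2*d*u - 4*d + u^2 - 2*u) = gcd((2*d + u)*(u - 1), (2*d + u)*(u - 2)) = 2*d + u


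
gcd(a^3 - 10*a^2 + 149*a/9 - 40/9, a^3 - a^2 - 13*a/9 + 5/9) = a^2 - 2*a + 5/9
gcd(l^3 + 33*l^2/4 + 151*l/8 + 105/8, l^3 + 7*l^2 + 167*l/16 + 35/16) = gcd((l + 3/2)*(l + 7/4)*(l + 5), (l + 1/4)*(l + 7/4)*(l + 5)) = l^2 + 27*l/4 + 35/4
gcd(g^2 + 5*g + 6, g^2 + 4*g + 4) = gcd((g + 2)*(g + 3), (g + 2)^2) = g + 2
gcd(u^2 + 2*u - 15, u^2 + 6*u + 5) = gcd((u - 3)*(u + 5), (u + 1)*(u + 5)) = u + 5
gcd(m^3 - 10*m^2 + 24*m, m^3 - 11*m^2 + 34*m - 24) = m^2 - 10*m + 24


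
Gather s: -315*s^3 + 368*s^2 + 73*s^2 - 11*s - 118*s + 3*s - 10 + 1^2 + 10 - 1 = -315*s^3 + 441*s^2 - 126*s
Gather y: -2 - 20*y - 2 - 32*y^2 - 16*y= -32*y^2 - 36*y - 4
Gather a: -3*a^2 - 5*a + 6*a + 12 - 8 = -3*a^2 + a + 4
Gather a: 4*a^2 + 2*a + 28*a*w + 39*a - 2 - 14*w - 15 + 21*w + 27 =4*a^2 + a*(28*w + 41) + 7*w + 10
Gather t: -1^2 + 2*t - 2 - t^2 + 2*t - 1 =-t^2 + 4*t - 4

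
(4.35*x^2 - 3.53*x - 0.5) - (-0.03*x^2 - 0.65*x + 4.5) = 4.38*x^2 - 2.88*x - 5.0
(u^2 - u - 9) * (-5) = -5*u^2 + 5*u + 45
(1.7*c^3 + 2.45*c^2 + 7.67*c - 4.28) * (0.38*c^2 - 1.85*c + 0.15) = 0.646*c^5 - 2.214*c^4 - 1.3629*c^3 - 15.4484*c^2 + 9.0685*c - 0.642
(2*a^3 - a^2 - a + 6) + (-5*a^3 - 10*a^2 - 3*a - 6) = -3*a^3 - 11*a^2 - 4*a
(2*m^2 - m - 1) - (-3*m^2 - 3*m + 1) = 5*m^2 + 2*m - 2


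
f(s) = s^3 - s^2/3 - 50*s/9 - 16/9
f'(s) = 3*s^2 - 2*s/3 - 50/9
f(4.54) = 59.71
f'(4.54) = 53.25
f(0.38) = -3.88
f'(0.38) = -5.38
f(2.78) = 1.69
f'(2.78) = 15.78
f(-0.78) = 1.88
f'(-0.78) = -3.21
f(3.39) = 14.52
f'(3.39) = 26.66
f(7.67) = 387.22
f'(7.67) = 165.82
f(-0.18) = -0.79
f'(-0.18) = -5.34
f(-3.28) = -22.43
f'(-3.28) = 28.91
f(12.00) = 1611.56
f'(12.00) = 418.44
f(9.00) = 650.22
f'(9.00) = 231.44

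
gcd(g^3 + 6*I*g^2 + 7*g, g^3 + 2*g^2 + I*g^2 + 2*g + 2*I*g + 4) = g - I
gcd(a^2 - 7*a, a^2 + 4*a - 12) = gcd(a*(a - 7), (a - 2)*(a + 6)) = 1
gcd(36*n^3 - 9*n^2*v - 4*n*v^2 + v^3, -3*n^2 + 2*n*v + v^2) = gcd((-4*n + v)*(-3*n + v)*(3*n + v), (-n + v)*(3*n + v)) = 3*n + v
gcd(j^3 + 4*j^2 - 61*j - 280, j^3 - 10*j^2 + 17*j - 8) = j - 8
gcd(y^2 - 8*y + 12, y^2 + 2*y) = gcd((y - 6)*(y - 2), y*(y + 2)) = 1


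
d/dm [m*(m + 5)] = 2*m + 5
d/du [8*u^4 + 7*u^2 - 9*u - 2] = 32*u^3 + 14*u - 9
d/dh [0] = 0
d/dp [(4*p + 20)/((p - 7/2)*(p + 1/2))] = 16*(-4*p^2 - 40*p + 53)/(16*p^4 - 96*p^3 + 88*p^2 + 168*p + 49)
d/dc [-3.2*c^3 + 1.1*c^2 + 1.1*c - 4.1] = -9.6*c^2 + 2.2*c + 1.1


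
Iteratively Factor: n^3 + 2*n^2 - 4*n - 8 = (n + 2)*(n^2 - 4) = (n - 2)*(n + 2)*(n + 2)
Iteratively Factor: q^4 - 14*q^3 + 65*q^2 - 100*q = (q - 5)*(q^3 - 9*q^2 + 20*q) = (q - 5)*(q - 4)*(q^2 - 5*q) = q*(q - 5)*(q - 4)*(q - 5)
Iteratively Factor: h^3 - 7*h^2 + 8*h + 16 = (h - 4)*(h^2 - 3*h - 4) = (h - 4)^2*(h + 1)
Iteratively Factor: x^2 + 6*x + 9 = (x + 3)*(x + 3)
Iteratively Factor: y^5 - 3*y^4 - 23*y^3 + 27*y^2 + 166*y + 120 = (y - 4)*(y^4 + y^3 - 19*y^2 - 49*y - 30) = (y - 4)*(y + 1)*(y^3 - 19*y - 30) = (y - 4)*(y + 1)*(y + 2)*(y^2 - 2*y - 15) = (y - 5)*(y - 4)*(y + 1)*(y + 2)*(y + 3)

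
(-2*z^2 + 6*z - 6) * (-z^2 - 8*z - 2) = 2*z^4 + 10*z^3 - 38*z^2 + 36*z + 12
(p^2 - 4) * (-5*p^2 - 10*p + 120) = -5*p^4 - 10*p^3 + 140*p^2 + 40*p - 480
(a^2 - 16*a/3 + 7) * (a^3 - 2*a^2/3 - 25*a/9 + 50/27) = a^5 - 6*a^4 + 70*a^3/9 + 12*a^2 - 2375*a/81 + 350/27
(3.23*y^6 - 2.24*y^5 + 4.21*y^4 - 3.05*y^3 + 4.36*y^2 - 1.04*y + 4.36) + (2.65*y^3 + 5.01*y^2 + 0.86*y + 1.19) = 3.23*y^6 - 2.24*y^5 + 4.21*y^4 - 0.4*y^3 + 9.37*y^2 - 0.18*y + 5.55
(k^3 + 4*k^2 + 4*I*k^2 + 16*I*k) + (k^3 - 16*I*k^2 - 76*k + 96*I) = 2*k^3 + 4*k^2 - 12*I*k^2 - 76*k + 16*I*k + 96*I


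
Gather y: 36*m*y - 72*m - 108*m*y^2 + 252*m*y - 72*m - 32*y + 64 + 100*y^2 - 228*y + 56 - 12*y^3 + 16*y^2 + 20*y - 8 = -144*m - 12*y^3 + y^2*(116 - 108*m) + y*(288*m - 240) + 112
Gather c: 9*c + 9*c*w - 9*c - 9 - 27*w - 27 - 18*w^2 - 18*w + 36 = 9*c*w - 18*w^2 - 45*w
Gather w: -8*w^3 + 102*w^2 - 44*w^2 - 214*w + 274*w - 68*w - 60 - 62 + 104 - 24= -8*w^3 + 58*w^2 - 8*w - 42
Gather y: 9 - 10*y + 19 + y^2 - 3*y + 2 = y^2 - 13*y + 30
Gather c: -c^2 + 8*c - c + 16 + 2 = -c^2 + 7*c + 18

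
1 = 1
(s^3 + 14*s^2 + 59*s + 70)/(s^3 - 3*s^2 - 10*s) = (s^2 + 12*s + 35)/(s*(s - 5))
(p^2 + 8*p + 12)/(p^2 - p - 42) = (p + 2)/(p - 7)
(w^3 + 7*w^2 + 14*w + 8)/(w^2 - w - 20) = (w^2 + 3*w + 2)/(w - 5)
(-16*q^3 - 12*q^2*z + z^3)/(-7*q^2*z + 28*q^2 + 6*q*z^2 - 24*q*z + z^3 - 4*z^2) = (16*q^3 + 12*q^2*z - z^3)/(7*q^2*z - 28*q^2 - 6*q*z^2 + 24*q*z - z^3 + 4*z^2)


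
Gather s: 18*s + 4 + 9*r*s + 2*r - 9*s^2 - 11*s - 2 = 2*r - 9*s^2 + s*(9*r + 7) + 2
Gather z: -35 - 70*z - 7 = -70*z - 42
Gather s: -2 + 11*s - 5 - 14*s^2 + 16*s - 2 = -14*s^2 + 27*s - 9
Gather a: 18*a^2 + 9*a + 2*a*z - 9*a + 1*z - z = 18*a^2 + 2*a*z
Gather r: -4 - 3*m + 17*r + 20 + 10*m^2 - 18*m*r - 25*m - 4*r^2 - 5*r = 10*m^2 - 28*m - 4*r^2 + r*(12 - 18*m) + 16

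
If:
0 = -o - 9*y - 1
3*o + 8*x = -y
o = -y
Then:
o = 1/8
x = -1/32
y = -1/8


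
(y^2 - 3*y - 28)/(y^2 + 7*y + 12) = (y - 7)/(y + 3)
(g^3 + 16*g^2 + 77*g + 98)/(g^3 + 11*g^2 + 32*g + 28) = (g + 7)/(g + 2)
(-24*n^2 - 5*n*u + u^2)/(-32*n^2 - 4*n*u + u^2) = (3*n + u)/(4*n + u)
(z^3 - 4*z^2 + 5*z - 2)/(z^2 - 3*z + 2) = z - 1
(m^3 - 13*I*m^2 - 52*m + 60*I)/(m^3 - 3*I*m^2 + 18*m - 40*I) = (m - 6*I)/(m + 4*I)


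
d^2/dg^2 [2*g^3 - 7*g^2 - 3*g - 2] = 12*g - 14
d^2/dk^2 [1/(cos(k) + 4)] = (sin(k)^2 + 4*cos(k) + 1)/(cos(k) + 4)^3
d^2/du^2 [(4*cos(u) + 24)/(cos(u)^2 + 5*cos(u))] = 4*(-19*sin(u)^4/cos(u)^3 + sin(u)^2 - 89 - 152/cos(u) + 180/cos(u)^2 + 319/cos(u)^3)/(cos(u) + 5)^3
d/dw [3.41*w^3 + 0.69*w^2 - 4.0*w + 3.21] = 10.23*w^2 + 1.38*w - 4.0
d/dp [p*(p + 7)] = 2*p + 7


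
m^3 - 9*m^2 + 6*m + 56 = (m - 7)*(m - 4)*(m + 2)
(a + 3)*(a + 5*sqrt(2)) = a^2 + 3*a + 5*sqrt(2)*a + 15*sqrt(2)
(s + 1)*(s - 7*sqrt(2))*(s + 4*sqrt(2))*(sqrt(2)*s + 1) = sqrt(2)*s^4 - 5*s^3 + sqrt(2)*s^3 - 59*sqrt(2)*s^2 - 5*s^2 - 59*sqrt(2)*s - 56*s - 56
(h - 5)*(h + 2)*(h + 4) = h^3 + h^2 - 22*h - 40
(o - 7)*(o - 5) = o^2 - 12*o + 35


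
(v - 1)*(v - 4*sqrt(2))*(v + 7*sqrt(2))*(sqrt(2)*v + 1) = sqrt(2)*v^4 - sqrt(2)*v^3 + 7*v^3 - 53*sqrt(2)*v^2 - 7*v^2 - 56*v + 53*sqrt(2)*v + 56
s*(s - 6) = s^2 - 6*s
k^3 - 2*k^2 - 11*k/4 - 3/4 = (k - 3)*(k + 1/2)^2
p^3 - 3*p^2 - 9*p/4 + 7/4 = (p - 7/2)*(p - 1/2)*(p + 1)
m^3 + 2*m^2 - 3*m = m*(m - 1)*(m + 3)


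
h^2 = h^2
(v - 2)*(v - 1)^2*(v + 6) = v^4 + 2*v^3 - 19*v^2 + 28*v - 12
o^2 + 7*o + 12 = (o + 3)*(o + 4)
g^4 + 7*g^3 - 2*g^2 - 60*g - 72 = (g - 3)*(g + 2)^2*(g + 6)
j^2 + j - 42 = (j - 6)*(j + 7)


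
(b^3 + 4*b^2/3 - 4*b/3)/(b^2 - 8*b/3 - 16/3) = b*(-3*b^2 - 4*b + 4)/(-3*b^2 + 8*b + 16)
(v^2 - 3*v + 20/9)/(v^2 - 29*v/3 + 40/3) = (v - 4/3)/(v - 8)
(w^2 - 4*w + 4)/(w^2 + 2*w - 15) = (w^2 - 4*w + 4)/(w^2 + 2*w - 15)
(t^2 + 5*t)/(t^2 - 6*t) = (t + 5)/(t - 6)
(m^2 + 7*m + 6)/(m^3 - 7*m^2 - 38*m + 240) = (m + 1)/(m^2 - 13*m + 40)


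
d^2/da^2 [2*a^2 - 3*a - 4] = 4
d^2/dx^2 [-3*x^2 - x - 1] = -6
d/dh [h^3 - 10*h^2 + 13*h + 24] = 3*h^2 - 20*h + 13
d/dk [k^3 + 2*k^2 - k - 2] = 3*k^2 + 4*k - 1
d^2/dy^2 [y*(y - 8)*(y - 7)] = 6*y - 30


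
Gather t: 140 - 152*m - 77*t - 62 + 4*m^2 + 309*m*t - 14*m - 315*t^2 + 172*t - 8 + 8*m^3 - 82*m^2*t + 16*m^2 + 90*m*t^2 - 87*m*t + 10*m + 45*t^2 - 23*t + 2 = 8*m^3 + 20*m^2 - 156*m + t^2*(90*m - 270) + t*(-82*m^2 + 222*m + 72) + 72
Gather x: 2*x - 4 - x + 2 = x - 2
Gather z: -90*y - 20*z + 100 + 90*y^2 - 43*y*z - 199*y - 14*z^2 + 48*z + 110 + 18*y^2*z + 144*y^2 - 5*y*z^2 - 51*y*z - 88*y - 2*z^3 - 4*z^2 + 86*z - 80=234*y^2 - 377*y - 2*z^3 + z^2*(-5*y - 18) + z*(18*y^2 - 94*y + 114) + 130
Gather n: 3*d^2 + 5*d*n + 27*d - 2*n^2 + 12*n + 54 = 3*d^2 + 27*d - 2*n^2 + n*(5*d + 12) + 54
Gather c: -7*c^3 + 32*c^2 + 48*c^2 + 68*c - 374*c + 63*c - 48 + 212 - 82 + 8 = -7*c^3 + 80*c^2 - 243*c + 90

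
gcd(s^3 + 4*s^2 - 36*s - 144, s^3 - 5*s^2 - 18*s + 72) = s^2 - 2*s - 24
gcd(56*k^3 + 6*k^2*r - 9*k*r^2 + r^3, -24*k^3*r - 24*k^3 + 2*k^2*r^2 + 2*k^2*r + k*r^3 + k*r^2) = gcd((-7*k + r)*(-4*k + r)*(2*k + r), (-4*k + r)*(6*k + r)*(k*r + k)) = -4*k + r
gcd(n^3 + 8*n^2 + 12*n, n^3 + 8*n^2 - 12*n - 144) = n + 6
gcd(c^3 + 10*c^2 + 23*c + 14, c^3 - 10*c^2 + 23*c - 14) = 1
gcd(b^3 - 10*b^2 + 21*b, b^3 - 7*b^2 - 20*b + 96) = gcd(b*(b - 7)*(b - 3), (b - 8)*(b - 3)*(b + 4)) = b - 3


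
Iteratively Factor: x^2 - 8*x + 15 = (x - 5)*(x - 3)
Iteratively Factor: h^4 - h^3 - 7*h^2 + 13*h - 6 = (h + 3)*(h^3 - 4*h^2 + 5*h - 2) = (h - 2)*(h + 3)*(h^2 - 2*h + 1) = (h - 2)*(h - 1)*(h + 3)*(h - 1)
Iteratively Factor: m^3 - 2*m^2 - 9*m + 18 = (m - 3)*(m^2 + m - 6) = (m - 3)*(m + 3)*(m - 2)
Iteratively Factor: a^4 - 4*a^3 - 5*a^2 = (a - 5)*(a^3 + a^2) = a*(a - 5)*(a^2 + a) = a*(a - 5)*(a + 1)*(a)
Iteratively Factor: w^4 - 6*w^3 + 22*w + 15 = (w - 3)*(w^3 - 3*w^2 - 9*w - 5) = (w - 3)*(w + 1)*(w^2 - 4*w - 5) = (w - 3)*(w + 1)^2*(w - 5)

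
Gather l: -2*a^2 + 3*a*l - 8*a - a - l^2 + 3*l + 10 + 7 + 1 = -2*a^2 - 9*a - l^2 + l*(3*a + 3) + 18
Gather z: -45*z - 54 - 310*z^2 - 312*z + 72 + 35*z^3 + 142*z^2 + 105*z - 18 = 35*z^3 - 168*z^2 - 252*z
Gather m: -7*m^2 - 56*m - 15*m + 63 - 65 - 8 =-7*m^2 - 71*m - 10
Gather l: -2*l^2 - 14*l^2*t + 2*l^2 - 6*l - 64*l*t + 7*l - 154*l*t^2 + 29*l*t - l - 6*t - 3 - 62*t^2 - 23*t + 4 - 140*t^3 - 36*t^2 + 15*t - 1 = -14*l^2*t + l*(-154*t^2 - 35*t) - 140*t^3 - 98*t^2 - 14*t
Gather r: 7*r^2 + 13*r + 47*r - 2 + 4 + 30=7*r^2 + 60*r + 32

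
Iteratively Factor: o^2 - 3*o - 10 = (o - 5)*(o + 2)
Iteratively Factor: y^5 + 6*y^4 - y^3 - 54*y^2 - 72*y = (y + 2)*(y^4 + 4*y^3 - 9*y^2 - 36*y) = (y - 3)*(y + 2)*(y^3 + 7*y^2 + 12*y) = (y - 3)*(y + 2)*(y + 4)*(y^2 + 3*y) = y*(y - 3)*(y + 2)*(y + 4)*(y + 3)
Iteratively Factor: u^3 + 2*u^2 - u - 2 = (u + 2)*(u^2 - 1) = (u - 1)*(u + 2)*(u + 1)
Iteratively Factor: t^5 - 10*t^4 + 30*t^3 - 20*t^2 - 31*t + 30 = (t + 1)*(t^4 - 11*t^3 + 41*t^2 - 61*t + 30) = (t - 2)*(t + 1)*(t^3 - 9*t^2 + 23*t - 15) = (t - 2)*(t - 1)*(t + 1)*(t^2 - 8*t + 15) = (t - 5)*(t - 2)*(t - 1)*(t + 1)*(t - 3)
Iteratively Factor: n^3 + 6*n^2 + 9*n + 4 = (n + 1)*(n^2 + 5*n + 4) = (n + 1)*(n + 4)*(n + 1)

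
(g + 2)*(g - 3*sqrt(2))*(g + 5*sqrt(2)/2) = g^3 - sqrt(2)*g^2/2 + 2*g^2 - 15*g - sqrt(2)*g - 30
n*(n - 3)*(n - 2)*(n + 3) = n^4 - 2*n^3 - 9*n^2 + 18*n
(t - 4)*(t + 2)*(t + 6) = t^3 + 4*t^2 - 20*t - 48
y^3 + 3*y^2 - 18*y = y*(y - 3)*(y + 6)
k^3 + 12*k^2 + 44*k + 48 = (k + 2)*(k + 4)*(k + 6)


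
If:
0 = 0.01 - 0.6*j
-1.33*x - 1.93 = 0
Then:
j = 0.02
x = -1.45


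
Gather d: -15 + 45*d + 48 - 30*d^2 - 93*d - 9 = -30*d^2 - 48*d + 24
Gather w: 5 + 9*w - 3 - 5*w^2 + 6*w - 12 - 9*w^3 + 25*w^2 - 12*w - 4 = -9*w^3 + 20*w^2 + 3*w - 14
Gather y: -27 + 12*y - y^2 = -y^2 + 12*y - 27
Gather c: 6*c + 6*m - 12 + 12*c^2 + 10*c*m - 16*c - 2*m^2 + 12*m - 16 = 12*c^2 + c*(10*m - 10) - 2*m^2 + 18*m - 28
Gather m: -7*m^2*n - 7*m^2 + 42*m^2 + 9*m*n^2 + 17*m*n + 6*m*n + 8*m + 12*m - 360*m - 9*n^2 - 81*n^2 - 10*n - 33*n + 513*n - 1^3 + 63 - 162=m^2*(35 - 7*n) + m*(9*n^2 + 23*n - 340) - 90*n^2 + 470*n - 100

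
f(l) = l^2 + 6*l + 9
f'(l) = 2*l + 6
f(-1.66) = 1.80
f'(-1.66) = 2.68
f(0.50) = 12.25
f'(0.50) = 7.00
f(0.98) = 15.84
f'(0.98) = 7.96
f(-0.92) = 4.33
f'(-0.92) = 4.16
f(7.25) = 105.06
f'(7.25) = 20.50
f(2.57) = 31.02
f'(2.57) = 11.14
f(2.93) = 35.16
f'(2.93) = 11.86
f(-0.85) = 4.62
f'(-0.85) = 4.30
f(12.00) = 225.00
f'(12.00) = 30.00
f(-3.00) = 0.00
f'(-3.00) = 0.00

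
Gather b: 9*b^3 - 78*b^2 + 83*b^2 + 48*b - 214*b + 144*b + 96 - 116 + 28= 9*b^3 + 5*b^2 - 22*b + 8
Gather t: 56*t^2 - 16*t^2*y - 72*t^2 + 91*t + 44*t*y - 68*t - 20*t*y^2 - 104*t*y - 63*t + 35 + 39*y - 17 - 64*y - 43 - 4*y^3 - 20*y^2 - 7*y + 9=t^2*(-16*y - 16) + t*(-20*y^2 - 60*y - 40) - 4*y^3 - 20*y^2 - 32*y - 16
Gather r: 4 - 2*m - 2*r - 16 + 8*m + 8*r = 6*m + 6*r - 12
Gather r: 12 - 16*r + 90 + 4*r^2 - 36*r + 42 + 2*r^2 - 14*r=6*r^2 - 66*r + 144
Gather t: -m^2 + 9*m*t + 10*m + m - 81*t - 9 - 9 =-m^2 + 11*m + t*(9*m - 81) - 18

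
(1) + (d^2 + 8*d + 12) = d^2 + 8*d + 13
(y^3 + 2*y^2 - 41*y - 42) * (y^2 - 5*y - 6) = y^5 - 3*y^4 - 57*y^3 + 151*y^2 + 456*y + 252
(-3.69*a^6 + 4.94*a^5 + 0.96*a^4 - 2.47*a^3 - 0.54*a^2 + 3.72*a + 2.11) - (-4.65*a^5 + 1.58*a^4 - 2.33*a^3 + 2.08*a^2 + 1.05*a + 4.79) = -3.69*a^6 + 9.59*a^5 - 0.62*a^4 - 0.14*a^3 - 2.62*a^2 + 2.67*a - 2.68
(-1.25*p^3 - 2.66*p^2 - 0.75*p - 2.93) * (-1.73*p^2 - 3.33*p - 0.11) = 2.1625*p^5 + 8.7643*p^4 + 10.2928*p^3 + 7.859*p^2 + 9.8394*p + 0.3223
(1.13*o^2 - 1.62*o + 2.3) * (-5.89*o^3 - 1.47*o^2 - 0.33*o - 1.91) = -6.6557*o^5 + 7.8807*o^4 - 11.5385*o^3 - 5.0047*o^2 + 2.3352*o - 4.393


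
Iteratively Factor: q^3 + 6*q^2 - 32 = (q + 4)*(q^2 + 2*q - 8) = (q - 2)*(q + 4)*(q + 4)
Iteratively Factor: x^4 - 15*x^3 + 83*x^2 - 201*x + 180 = (x - 3)*(x^3 - 12*x^2 + 47*x - 60) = (x - 4)*(x - 3)*(x^2 - 8*x + 15) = (x - 4)*(x - 3)^2*(x - 5)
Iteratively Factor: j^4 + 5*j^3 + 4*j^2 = (j)*(j^3 + 5*j^2 + 4*j) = j*(j + 4)*(j^2 + j) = j^2*(j + 4)*(j + 1)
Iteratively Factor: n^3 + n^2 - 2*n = (n + 2)*(n^2 - n) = (n - 1)*(n + 2)*(n)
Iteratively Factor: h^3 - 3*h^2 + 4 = (h - 2)*(h^2 - h - 2) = (h - 2)^2*(h + 1)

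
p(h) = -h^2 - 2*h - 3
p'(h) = -2*h - 2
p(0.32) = -3.74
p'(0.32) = -2.64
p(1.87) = -10.24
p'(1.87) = -5.74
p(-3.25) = -7.06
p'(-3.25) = 4.50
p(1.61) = -8.81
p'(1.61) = -5.22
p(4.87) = -36.46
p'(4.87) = -11.74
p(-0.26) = -2.55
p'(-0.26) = -1.48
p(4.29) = -29.98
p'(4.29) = -10.58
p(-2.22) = -3.49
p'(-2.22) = 2.44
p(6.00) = -51.00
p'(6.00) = -14.00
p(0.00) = -3.00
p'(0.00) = -2.00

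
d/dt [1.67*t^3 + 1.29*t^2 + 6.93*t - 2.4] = 5.01*t^2 + 2.58*t + 6.93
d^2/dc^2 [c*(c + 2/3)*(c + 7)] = 6*c + 46/3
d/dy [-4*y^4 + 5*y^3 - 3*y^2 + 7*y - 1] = -16*y^3 + 15*y^2 - 6*y + 7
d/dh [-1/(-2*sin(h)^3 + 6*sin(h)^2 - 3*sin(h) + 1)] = 3*(4*sin(h) + cos(2*h) - 2)*cos(h)/(2*sin(h)^3 - 6*sin(h)^2 + 3*sin(h) - 1)^2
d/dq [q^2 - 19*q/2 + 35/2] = 2*q - 19/2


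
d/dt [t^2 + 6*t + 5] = 2*t + 6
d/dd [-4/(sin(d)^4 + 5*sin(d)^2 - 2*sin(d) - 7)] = 8*(2*sin(d)^3 + 5*sin(d) - 1)*cos(d)/(sin(d)^4 + 5*sin(d)^2 - 2*sin(d) - 7)^2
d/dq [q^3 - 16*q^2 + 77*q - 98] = 3*q^2 - 32*q + 77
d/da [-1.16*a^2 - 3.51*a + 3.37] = -2.32*a - 3.51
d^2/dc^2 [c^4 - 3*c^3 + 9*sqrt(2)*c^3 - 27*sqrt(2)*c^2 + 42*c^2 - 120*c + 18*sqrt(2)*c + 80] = 12*c^2 - 18*c + 54*sqrt(2)*c - 54*sqrt(2) + 84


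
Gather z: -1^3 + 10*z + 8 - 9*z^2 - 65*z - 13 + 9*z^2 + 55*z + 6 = 0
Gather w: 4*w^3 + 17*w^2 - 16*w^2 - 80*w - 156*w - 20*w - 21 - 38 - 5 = 4*w^3 + w^2 - 256*w - 64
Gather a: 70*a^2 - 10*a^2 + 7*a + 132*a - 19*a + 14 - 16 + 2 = 60*a^2 + 120*a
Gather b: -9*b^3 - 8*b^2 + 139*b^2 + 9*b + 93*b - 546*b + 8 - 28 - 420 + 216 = -9*b^3 + 131*b^2 - 444*b - 224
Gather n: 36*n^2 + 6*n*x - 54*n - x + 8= 36*n^2 + n*(6*x - 54) - x + 8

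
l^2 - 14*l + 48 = (l - 8)*(l - 6)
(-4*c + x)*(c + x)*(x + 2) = -4*c^2*x - 8*c^2 - 3*c*x^2 - 6*c*x + x^3 + 2*x^2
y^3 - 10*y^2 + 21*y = y*(y - 7)*(y - 3)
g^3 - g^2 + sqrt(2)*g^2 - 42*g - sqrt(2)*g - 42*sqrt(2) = (g - 7)*(g + 6)*(g + sqrt(2))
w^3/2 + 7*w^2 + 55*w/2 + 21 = (w/2 + 1/2)*(w + 6)*(w + 7)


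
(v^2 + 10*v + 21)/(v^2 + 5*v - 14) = (v + 3)/(v - 2)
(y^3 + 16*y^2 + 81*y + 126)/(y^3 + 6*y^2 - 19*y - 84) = (y + 6)/(y - 4)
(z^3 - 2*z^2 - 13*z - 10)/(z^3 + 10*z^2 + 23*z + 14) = (z - 5)/(z + 7)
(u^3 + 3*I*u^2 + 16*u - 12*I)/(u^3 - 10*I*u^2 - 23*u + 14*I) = (u + 6*I)/(u - 7*I)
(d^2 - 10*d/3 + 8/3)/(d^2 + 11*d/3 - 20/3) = (d - 2)/(d + 5)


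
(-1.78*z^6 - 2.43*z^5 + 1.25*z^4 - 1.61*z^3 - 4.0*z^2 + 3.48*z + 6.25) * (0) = 0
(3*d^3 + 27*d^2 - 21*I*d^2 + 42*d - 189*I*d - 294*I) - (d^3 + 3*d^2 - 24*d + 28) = 2*d^3 + 24*d^2 - 21*I*d^2 + 66*d - 189*I*d - 28 - 294*I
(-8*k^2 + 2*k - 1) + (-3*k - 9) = -8*k^2 - k - 10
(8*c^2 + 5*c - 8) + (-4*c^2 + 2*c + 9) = 4*c^2 + 7*c + 1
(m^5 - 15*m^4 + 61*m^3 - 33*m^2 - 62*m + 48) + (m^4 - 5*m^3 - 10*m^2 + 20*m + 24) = m^5 - 14*m^4 + 56*m^3 - 43*m^2 - 42*m + 72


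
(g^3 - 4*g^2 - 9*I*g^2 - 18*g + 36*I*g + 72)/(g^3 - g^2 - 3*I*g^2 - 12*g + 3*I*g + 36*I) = (g - 6*I)/(g + 3)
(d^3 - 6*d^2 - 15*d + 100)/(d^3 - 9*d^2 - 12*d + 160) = (d - 5)/(d - 8)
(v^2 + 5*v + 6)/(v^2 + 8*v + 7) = (v^2 + 5*v + 6)/(v^2 + 8*v + 7)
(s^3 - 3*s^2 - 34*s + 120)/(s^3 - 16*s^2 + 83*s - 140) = (s + 6)/(s - 7)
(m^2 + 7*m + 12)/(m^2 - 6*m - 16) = (m^2 + 7*m + 12)/(m^2 - 6*m - 16)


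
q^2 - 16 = (q - 4)*(q + 4)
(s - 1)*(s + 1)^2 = s^3 + s^2 - s - 1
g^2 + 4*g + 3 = (g + 1)*(g + 3)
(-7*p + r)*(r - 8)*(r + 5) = -7*p*r^2 + 21*p*r + 280*p + r^3 - 3*r^2 - 40*r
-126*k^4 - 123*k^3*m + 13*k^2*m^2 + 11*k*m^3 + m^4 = (-3*k + m)*(k + m)*(6*k + m)*(7*k + m)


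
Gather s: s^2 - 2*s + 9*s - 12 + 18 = s^2 + 7*s + 6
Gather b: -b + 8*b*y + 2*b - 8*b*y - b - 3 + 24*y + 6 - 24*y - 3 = 0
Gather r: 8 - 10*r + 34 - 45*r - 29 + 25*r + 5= 18 - 30*r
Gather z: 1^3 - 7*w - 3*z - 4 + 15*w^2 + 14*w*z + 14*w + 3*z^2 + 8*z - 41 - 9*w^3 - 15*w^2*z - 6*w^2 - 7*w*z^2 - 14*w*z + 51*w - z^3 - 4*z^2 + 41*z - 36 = -9*w^3 + 9*w^2 + 58*w - z^3 + z^2*(-7*w - 1) + z*(46 - 15*w^2) - 80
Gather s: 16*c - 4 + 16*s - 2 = 16*c + 16*s - 6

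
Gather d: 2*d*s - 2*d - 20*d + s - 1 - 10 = d*(2*s - 22) + s - 11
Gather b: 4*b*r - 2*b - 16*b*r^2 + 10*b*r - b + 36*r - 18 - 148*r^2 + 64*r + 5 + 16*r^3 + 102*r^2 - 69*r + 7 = b*(-16*r^2 + 14*r - 3) + 16*r^3 - 46*r^2 + 31*r - 6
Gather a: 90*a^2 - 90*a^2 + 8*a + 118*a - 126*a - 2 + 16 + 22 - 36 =0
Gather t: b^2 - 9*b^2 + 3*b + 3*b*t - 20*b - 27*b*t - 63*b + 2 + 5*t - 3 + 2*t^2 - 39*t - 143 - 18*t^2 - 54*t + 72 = -8*b^2 - 80*b - 16*t^2 + t*(-24*b - 88) - 72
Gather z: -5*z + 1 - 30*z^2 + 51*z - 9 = -30*z^2 + 46*z - 8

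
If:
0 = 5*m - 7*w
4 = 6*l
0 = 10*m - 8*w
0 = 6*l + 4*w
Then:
No Solution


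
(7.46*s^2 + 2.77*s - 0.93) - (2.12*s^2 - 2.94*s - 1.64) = 5.34*s^2 + 5.71*s + 0.71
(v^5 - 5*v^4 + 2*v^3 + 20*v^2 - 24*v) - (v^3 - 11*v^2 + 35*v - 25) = v^5 - 5*v^4 + v^3 + 31*v^2 - 59*v + 25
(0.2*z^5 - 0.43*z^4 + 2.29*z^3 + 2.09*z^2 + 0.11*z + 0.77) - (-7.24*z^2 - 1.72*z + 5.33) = 0.2*z^5 - 0.43*z^4 + 2.29*z^3 + 9.33*z^2 + 1.83*z - 4.56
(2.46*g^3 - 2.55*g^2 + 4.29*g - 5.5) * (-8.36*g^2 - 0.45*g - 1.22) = -20.5656*g^5 + 20.211*g^4 - 37.7181*g^3 + 47.1605*g^2 - 2.7588*g + 6.71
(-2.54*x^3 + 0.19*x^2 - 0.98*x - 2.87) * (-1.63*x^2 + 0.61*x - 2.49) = 4.1402*x^5 - 1.8591*x^4 + 8.0379*x^3 + 3.6072*x^2 + 0.6895*x + 7.1463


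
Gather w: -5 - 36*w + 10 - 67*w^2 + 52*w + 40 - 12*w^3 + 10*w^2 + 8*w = -12*w^3 - 57*w^2 + 24*w + 45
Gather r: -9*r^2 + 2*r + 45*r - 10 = -9*r^2 + 47*r - 10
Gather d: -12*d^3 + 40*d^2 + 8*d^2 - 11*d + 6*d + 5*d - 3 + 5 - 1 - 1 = -12*d^3 + 48*d^2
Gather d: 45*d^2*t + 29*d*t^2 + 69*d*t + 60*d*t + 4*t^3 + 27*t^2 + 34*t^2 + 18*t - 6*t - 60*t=45*d^2*t + d*(29*t^2 + 129*t) + 4*t^3 + 61*t^2 - 48*t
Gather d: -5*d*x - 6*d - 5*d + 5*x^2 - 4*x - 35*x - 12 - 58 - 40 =d*(-5*x - 11) + 5*x^2 - 39*x - 110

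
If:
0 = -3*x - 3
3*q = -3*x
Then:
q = 1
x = -1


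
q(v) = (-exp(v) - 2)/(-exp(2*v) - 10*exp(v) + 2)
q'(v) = (-exp(v) - 2)*(2*exp(2*v) + 10*exp(v))/(-exp(2*v) - 10*exp(v) + 2)^2 - exp(v)/(-exp(2*v) - 10*exp(v) + 2)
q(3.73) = 0.02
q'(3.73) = -0.02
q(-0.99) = 1.28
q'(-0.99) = -2.55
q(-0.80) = 0.91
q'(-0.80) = -1.48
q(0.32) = 0.25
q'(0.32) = -0.22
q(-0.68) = 0.75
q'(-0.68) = -1.11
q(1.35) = 0.11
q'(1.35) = -0.08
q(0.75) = 0.17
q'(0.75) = -0.13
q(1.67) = 0.09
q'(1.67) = -0.06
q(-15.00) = -1.00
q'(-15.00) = 0.00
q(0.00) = 0.33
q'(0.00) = -0.33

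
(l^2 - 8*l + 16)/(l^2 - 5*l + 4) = (l - 4)/(l - 1)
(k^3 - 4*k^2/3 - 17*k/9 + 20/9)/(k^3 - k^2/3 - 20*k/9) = (k - 1)/k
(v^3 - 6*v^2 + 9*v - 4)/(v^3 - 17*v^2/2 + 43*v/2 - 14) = 2*(v - 1)/(2*v - 7)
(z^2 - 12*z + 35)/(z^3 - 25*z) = (z - 7)/(z*(z + 5))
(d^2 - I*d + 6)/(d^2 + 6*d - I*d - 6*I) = (d^2 - I*d + 6)/(d^2 + d*(6 - I) - 6*I)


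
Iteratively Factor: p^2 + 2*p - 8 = (p - 2)*(p + 4)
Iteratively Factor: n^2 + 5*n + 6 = (n + 2)*(n + 3)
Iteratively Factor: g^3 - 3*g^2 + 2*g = (g)*(g^2 - 3*g + 2) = g*(g - 1)*(g - 2)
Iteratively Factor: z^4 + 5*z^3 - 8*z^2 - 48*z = (z + 4)*(z^3 + z^2 - 12*z) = z*(z + 4)*(z^2 + z - 12) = z*(z - 3)*(z + 4)*(z + 4)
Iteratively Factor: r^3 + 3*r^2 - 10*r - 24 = (r - 3)*(r^2 + 6*r + 8) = (r - 3)*(r + 4)*(r + 2)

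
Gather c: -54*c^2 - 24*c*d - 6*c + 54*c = -54*c^2 + c*(48 - 24*d)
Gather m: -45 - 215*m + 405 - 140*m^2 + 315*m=-140*m^2 + 100*m + 360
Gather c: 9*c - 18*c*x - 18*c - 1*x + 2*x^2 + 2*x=c*(-18*x - 9) + 2*x^2 + x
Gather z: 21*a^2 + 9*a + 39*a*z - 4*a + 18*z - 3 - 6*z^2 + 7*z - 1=21*a^2 + 5*a - 6*z^2 + z*(39*a + 25) - 4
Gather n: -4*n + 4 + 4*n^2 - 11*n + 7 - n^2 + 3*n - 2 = 3*n^2 - 12*n + 9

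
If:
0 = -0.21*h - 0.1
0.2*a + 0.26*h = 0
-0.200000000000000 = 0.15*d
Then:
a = 0.62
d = -1.33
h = -0.48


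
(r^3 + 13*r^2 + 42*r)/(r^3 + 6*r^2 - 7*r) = (r + 6)/(r - 1)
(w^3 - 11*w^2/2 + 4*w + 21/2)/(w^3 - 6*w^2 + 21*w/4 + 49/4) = 2*(w - 3)/(2*w - 7)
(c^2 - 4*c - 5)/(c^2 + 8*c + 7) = (c - 5)/(c + 7)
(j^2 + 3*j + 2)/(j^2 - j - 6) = (j + 1)/(j - 3)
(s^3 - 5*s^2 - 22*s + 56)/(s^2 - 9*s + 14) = s + 4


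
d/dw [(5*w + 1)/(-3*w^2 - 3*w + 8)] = (15*w^2 + 6*w + 43)/(9*w^4 + 18*w^3 - 39*w^2 - 48*w + 64)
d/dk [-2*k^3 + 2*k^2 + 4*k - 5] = -6*k^2 + 4*k + 4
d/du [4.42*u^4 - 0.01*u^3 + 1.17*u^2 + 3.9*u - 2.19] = 17.68*u^3 - 0.03*u^2 + 2.34*u + 3.9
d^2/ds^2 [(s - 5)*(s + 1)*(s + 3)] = 6*s - 2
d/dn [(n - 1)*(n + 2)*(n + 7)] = 3*n^2 + 16*n + 5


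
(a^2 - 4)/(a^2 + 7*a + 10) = (a - 2)/(a + 5)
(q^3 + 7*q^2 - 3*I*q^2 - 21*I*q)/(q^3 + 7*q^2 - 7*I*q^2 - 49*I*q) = (q - 3*I)/(q - 7*I)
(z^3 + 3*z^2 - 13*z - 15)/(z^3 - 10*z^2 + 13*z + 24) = (z + 5)/(z - 8)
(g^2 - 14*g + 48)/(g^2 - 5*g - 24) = (g - 6)/(g + 3)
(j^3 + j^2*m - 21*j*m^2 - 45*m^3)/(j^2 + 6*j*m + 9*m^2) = j - 5*m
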